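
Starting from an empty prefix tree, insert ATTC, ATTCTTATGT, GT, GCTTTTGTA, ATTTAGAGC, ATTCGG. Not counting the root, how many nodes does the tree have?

28

Trie structure (* marks end of a word):
(root)
├─ A
│  └─ T
│     └─ T
│        ├─ C *
│        │  ├─ G
│        │  │  └─ G *
│        │  └─ T
│        │     └─ T
│        │        └─ A
│        │           └─ T
│        │              └─ G
│        │                 └─ T *
│        └─ T
│           └─ A
│              └─ G
│                 └─ A
│                    └─ G
│                       └─ C *
└─ G
   ├─ C
   │  └─ T
   │     └─ T
   │        └─ T
   │           └─ T
   │              └─ G
   │                 └─ T
   │                    └─ A *
   └─ T *
Counting every labelled node above: 28.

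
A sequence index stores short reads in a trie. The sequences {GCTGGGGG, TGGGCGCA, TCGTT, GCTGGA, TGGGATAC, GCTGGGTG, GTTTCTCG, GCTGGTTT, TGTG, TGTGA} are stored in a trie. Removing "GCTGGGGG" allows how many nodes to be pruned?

2

A node on "GCTGGGGG"'s path can go only if nothing else ends at it or branches off below it.
The suffix "GG" (2 nodes) is used only by "GCTGGGGG"; the node for "GCTGGG" still has the child "T", so pruning stops there.
Nodes removed: 2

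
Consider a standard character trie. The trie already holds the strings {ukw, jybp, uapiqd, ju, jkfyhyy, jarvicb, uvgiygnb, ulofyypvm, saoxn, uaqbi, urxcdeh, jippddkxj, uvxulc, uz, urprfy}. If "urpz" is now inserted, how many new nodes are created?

1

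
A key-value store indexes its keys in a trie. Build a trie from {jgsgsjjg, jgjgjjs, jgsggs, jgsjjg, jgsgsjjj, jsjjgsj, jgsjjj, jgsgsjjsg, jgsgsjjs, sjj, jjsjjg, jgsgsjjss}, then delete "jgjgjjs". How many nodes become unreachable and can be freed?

Walk "jgjgjjs" from the leaf back toward the root, removing each node that no remaining word uses.
The suffix "jgjjs" (5 nodes) is used only by "jgjgjjs"; the node for "jg" still has the child "s", so pruning stops there.
Nodes removed: 5

5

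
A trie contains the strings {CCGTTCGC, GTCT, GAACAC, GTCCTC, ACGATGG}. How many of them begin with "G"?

3

Traverse to the node for "G", then collect every word in that subtree.
Words under "G": GAACAC, GTCCTC, GTCT
Count: 3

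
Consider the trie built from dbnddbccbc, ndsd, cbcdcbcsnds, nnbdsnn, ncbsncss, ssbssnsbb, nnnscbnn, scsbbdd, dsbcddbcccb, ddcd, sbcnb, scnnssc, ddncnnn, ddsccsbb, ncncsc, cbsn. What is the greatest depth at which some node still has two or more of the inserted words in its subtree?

2

Look for the deepest trie node that still has at least two words in its subtree.
"cbcdcbcsnds" and "cbsn" agree on "cb" (2 characters) before diverging; nothing deeper is shared.
Longest shared-prefix length: 2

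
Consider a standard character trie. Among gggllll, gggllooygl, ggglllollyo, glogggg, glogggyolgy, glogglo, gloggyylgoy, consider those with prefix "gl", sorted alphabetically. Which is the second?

glogggyolgy

DFS of the "gl" subtree visits, in order: "glogggg", "glogggyolgy", "glogglo", "gloggyylgoy"
Position 2: glogggyolgy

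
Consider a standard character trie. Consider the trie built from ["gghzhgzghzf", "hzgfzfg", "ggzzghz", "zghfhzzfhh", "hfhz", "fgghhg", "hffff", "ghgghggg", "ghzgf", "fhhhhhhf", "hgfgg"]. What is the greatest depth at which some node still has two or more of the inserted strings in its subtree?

2

The deepest shared node is where two words last agree before diverging.
e.g. "gghzhgzghzf" and "ggzzghz" share the prefix "gg" of length 2; no pair shares a longer one.
Longest shared-prefix length: 2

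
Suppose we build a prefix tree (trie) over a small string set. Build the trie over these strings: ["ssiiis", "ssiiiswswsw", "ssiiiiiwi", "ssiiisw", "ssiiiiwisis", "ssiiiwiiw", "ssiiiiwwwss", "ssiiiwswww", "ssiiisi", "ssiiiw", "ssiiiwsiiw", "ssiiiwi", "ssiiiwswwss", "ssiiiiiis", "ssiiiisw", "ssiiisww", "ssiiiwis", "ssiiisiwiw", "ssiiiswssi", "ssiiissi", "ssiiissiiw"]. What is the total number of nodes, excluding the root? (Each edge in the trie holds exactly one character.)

53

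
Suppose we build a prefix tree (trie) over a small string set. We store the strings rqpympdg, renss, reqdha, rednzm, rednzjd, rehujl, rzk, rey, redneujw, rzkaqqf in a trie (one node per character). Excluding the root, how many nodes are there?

Trace insertions, counting only characters that open a new branch:
  "rqpympdg" → 8 new (r, q, p, y, m, p, d, g)
  "renss" → prefix "r" already present; 4 new (e, n, s, s)
  "reqdha" → prefix "re" already present; 4 new (q, d, h, a)
  "rednzm" → prefix "re" already present; 4 new (d, n, z, m)
  "rednzjd" → prefix "rednz" already present; 2 new (j, d)
  "rehujl" → prefix "re" already present; 4 new (h, u, j, l)
  "rzk" → prefix "r" already present; 2 new (z, k)
  "rey" → prefix "re" already present; 1 new (y)
  "redneujw" → prefix "redn" already present; 4 new (e, u, j, w)
  "rzkaqqf" → prefix "rzk" already present; 4 new (a, q, q, f)
Total nodes = 8 + 4 + 4 + 4 + 2 + 4 + 2 + 1 + 4 + 4 = 37

37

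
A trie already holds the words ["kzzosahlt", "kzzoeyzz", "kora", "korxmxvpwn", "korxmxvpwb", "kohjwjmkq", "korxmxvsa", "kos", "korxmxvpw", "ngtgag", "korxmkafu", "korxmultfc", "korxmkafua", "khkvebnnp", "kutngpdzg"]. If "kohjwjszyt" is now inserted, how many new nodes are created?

4

Walking "kohjwjszyt" from the root, the first 6 characters ("kohjwj") follow existing edges; "s" is the first miss.
New nodes needed: |"kohjwjszyt"| − 6 = 10 − 6 = 4.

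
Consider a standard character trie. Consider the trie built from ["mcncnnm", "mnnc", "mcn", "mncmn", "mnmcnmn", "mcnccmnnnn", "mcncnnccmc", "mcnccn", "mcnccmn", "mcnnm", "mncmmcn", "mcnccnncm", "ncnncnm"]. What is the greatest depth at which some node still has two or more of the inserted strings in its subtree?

7

Look for the deepest trie node that still has at least two words in its subtree.
e.g. "mcnccmn" and "mcnccmnnnn" share the prefix "mcnccmn" of length 7; no pair shares a longer one.
Longest shared-prefix length: 7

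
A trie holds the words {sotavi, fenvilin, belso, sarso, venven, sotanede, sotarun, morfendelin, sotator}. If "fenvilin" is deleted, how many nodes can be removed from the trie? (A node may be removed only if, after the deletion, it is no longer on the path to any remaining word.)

8

Walk "fenvilin" from the leaf back toward the root, removing each node that no remaining word uses.
No other word shares any prefix with "fenvilin", so all 8 of its nodes go.
Nodes removed: 8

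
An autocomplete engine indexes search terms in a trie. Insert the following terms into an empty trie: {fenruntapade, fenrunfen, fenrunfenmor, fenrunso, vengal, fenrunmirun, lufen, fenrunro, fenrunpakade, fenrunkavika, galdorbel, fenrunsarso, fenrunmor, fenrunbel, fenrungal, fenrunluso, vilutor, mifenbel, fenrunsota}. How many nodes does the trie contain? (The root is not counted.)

91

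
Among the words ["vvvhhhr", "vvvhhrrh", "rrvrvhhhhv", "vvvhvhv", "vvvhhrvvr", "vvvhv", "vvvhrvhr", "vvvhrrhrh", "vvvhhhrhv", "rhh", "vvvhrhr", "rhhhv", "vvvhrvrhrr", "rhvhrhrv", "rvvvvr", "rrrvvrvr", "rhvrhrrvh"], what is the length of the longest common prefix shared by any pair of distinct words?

7

Equivalently: take the maximum, over all pairs, of their longest common prefix length.
e.g. "vvvhhhr" and "vvvhhhrhv" share the prefix "vvvhhhr" of length 7; no pair shares a longer one.
Longest shared-prefix length: 7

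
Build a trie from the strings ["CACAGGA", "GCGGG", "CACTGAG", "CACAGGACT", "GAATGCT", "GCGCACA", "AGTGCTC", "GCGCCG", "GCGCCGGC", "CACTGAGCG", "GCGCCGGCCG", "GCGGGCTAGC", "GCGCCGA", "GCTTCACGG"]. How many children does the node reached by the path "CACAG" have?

1

Walk "CACAG" from the root, arriving at one node.
Characters that immediately follow "CACAG" among the stored strings: {G}.
That node has 1 child edge.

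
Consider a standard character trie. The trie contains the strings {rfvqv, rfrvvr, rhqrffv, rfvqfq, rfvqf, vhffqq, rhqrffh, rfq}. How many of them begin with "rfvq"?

Filter for entries beginning with "rfvq":
Words under "rfvq": rfvqf, rfvqfq, rfvqv
Count: 3

3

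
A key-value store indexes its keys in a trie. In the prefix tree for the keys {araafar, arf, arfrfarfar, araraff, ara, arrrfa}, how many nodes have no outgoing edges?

Leaves are exactly the stored words that no other stored word extends.
Those words: "araafar", "araraff", "arfrfarfar", "arrrfa"
Leaf count: 4

4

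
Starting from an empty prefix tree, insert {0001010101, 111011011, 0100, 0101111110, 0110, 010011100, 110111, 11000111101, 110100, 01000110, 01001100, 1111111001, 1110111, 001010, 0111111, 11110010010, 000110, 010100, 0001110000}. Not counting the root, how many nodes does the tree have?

Insert word by word; a character creates a node only if that edge doesn't already exist:
  "0001010101" → 10 new (0, 0, 0, 1, 0, 1, 0, 1, 0, 1)
  "111011011" → 9 new (1, 1, 1, 0, 1, 1, 0, 1, 1)
  "0100" → prefix "0" already present; 3 new (1, 0, 0)
  "0101111110" → prefix "010" already present; 7 new (1, 1, 1, 1, 1, 1, 0)
  "0110" → prefix "01" already present; 2 new (1, 0)
  "010011100" → prefix "0100" already present; 5 new (1, 1, 1, 0, 0)
  "110111" → prefix "11" already present; 4 new (0, 1, 1, 1)
  "11000111101" → prefix "110" already present; 8 new (0, 0, 1, 1, 1, 1, 0, 1)
  "110100" → prefix "1101" already present; 2 new (0, 0)
  "01000110" → prefix "0100" already present; 4 new (0, 1, 1, 0)
  "01001100" → prefix "010011" already present; 2 new (0, 0)
  "1111111001" → prefix "111" already present; 7 new (1, 1, 1, 1, 0, 0, 1)
  "1110111" → prefix "111011" already present; 1 new (1)
  "001010" → prefix "00" already present; 4 new (1, 0, 1, 0)
  "0111111" → prefix "011" already present; 4 new (1, 1, 1, 1)
  "11110010010" → prefix "1111" already present; 7 new (0, 0, 1, 0, 0, 1, 0)
  "000110" → prefix "0001" already present; 2 new (1, 0)
  "010100" → prefix "0101" already present; 2 new (0, 0)
  "0001110000" → prefix "00011" already present; 5 new (1, 0, 0, 0, 0)
Total nodes = 10 + 9 + 3 + 7 + 2 + 5 + 4 + 8 + 2 + 4 + 2 + 7 + 1 + 4 + 4 + 7 + 2 + 2 + 5 = 88

88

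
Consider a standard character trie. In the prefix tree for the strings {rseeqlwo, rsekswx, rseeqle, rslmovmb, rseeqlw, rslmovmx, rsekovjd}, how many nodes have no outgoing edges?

Leaves are exactly the stored words that no other stored word extends.
Those words: "rseeqle", "rseeqlwo", "rsekovjd", "rsekswx", "rslmovmb", "rslmovmx"
Leaf count: 6

6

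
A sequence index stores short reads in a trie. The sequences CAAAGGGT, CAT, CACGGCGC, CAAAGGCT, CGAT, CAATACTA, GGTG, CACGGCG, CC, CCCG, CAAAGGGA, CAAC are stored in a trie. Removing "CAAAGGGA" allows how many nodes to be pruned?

A node on "CAAAGGGA"'s path can go only if nothing else ends at it or branches off below it.
The suffix "A" (1 node) is used only by "CAAAGGGA"; the node for "CAAAGGG" still has the child "T", so pruning stops there.
Nodes removed: 1

1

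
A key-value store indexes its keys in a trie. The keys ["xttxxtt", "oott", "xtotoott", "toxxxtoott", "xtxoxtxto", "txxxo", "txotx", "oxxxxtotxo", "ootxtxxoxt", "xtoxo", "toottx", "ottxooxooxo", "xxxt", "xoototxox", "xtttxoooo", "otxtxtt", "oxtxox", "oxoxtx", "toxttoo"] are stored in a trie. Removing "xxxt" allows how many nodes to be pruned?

3

Walk "xxxt" from the leaf back toward the root, removing each node that no remaining word uses.
The suffix "xxt" (3 nodes) is used only by "xxxt"; the node for "x" still has the child "t", so pruning stops there.
Nodes removed: 3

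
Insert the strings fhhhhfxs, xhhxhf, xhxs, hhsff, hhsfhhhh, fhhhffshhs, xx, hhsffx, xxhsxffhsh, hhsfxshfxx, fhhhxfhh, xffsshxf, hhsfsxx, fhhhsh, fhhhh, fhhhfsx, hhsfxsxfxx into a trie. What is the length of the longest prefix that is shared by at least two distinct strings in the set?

6

Equivalently: take the maximum, over all pairs, of their longest common prefix length.
e.g. "hhsfxshfxx" and "hhsfxsxfxx" share the prefix "hhsfxs" of length 6; no pair shares a longer one.
Longest shared-prefix length: 6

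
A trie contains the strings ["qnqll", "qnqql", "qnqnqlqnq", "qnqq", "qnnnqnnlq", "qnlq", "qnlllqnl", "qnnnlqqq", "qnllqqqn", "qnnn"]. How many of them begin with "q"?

10

Traverse to the node for "q", then collect every word in that subtree.
Words under "q": qnlllqnl, qnllqqqn, qnlq, qnnn, qnnnlqqq, qnnnqnnlq, qnqll, qnqnqlqnq, qnqq, qnqql
Count: 10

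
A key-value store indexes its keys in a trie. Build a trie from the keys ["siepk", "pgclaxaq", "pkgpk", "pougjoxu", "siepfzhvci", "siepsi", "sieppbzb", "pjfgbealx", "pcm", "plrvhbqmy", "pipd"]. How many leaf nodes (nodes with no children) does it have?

11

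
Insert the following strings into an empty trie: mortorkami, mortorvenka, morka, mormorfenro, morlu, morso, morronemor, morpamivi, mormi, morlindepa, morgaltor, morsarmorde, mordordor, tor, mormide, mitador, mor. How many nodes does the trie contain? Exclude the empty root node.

Trace insertions, counting only characters that open a new branch:
  "mortorkami" → 10 new (m, o, r, t, o, r, k, a, m, i)
  "mortorvenka" → prefix "mortor" already present; 5 new (v, e, n, k, a)
  "morka" → prefix "mor" already present; 2 new (k, a)
  "mormorfenro" → prefix "mor" already present; 8 new (m, o, r, f, e, n, r, o)
  "morlu" → prefix "mor" already present; 2 new (l, u)
  "morso" → prefix "mor" already present; 2 new (s, o)
  "morronemor" → prefix "mor" already present; 7 new (r, o, n, e, m, o, r)
  "morpamivi" → prefix "mor" already present; 6 new (p, a, m, i, v, i)
  "mormi" → prefix "morm" already present; 1 new (i)
  "morlindepa" → prefix "morl" already present; 6 new (i, n, d, e, p, a)
  "morgaltor" → prefix "mor" already present; 6 new (g, a, l, t, o, r)
  "morsarmorde" → prefix "mors" already present; 7 new (a, r, m, o, r, d, e)
  "mordordor" → prefix "mor" already present; 6 new (d, o, r, d, o, r)
  "tor" → 3 new (t, o, r)
  "mormide" → prefix "mormi" already present; 2 new (d, e)
  "mitador" → prefix "m" already present; 6 new (i, t, a, d, o, r)
  "mor" → prefix "mor" already present; 0 new (none)
Total nodes = 10 + 5 + 2 + 8 + 2 + 2 + 7 + 6 + 1 + 6 + 6 + 7 + 6 + 3 + 2 + 6 + 0 = 79

79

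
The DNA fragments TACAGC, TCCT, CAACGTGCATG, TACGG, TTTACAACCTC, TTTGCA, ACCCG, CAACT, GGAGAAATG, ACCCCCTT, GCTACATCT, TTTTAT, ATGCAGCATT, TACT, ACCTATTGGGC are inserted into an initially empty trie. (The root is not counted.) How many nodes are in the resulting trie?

83

Insert word by word; a character creates a node only if that edge doesn't already exist:
  "TACAGC" → 6 new (T, A, C, A, G, C)
  "TCCT" → prefix "T" already present; 3 new (C, C, T)
  "CAACGTGCATG" → 11 new (C, A, A, C, G, T, G, C, A, T, G)
  "TACGG" → prefix "TAC" already present; 2 new (G, G)
  "TTTACAACCTC" → prefix "T" already present; 10 new (T, T, A, C, A, A, C, C, T, C)
  "TTTGCA" → prefix "TTT" already present; 3 new (G, C, A)
  "ACCCG" → 5 new (A, C, C, C, G)
  "CAACT" → prefix "CAAC" already present; 1 new (T)
  "GGAGAAATG" → 9 new (G, G, A, G, A, A, A, T, G)
  "ACCCCCTT" → prefix "ACCC" already present; 4 new (C, C, T, T)
  "GCTACATCT" → prefix "G" already present; 8 new (C, T, A, C, A, T, C, T)
  "TTTTAT" → prefix "TTT" already present; 3 new (T, A, T)
  "ATGCAGCATT" → prefix "A" already present; 9 new (T, G, C, A, G, C, A, T, T)
  "TACT" → prefix "TAC" already present; 1 new (T)
  "ACCTATTGGGC" → prefix "ACC" already present; 8 new (T, A, T, T, G, G, G, C)
Total nodes = 6 + 3 + 11 + 2 + 10 + 3 + 5 + 1 + 9 + 4 + 8 + 3 + 9 + 1 + 8 = 83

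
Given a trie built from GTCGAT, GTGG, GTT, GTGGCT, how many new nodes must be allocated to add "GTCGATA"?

1

Walking "GTCGATA" from the root, the first 6 characters ("GTCGAT") follow existing edges; "A" is the first miss.
So 7 − 6 = 1 new nodes.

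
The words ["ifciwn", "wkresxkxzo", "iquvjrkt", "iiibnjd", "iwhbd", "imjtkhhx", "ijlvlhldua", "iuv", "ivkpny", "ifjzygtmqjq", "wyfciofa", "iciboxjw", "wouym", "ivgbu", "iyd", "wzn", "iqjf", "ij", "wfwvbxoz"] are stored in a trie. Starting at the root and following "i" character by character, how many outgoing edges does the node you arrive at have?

The children of the "i" node are the distinct next characters among strings starting with "i".
Distinct next characters after "i": c, f, i, j, m, q, u, v, w, y.
That node has 10 child edges.

10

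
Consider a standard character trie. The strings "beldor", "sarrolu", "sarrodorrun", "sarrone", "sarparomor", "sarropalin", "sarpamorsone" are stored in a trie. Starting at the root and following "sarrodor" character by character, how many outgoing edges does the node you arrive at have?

The children of the "sarrodor" node are the distinct next characters among strings starting with "sarrodor".
Distinct next characters after "sarrodor": r.
That node has 1 child edge.

1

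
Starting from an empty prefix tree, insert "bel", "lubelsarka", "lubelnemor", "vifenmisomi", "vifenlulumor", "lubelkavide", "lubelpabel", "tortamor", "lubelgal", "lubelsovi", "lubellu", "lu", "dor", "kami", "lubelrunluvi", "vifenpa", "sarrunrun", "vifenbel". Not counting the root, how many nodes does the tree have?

91

For each word, the new-node count is its length minus the longest prefix already in the trie:
  "bel" → 3 new (b, e, l)
  "lubelsarka" → 10 new (l, u, b, e, l, s, a, r, k, a)
  "lubelnemor" → prefix "lubel" already present; 5 new (n, e, m, o, r)
  "vifenmisomi" → 11 new (v, i, f, e, n, m, i, s, o, m, i)
  "vifenlulumor" → prefix "vifen" already present; 7 new (l, u, l, u, m, o, r)
  "lubelkavide" → prefix "lubel" already present; 6 new (k, a, v, i, d, e)
  "lubelpabel" → prefix "lubel" already present; 5 new (p, a, b, e, l)
  "tortamor" → 8 new (t, o, r, t, a, m, o, r)
  "lubelgal" → prefix "lubel" already present; 3 new (g, a, l)
  "lubelsovi" → prefix "lubels" already present; 3 new (o, v, i)
  "lubellu" → prefix "lubel" already present; 2 new (l, u)
  "lu" → prefix "lu" already present; 0 new (none)
  "dor" → 3 new (d, o, r)
  "kami" → 4 new (k, a, m, i)
  "lubelrunluvi" → prefix "lubel" already present; 7 new (r, u, n, l, u, v, i)
  "vifenpa" → prefix "vifen" already present; 2 new (p, a)
  "sarrunrun" → 9 new (s, a, r, r, u, n, r, u, n)
  "vifenbel" → prefix "vifen" already present; 3 new (b, e, l)
Total nodes = 3 + 10 + 5 + 11 + 7 + 6 + 5 + 8 + 3 + 3 + 2 + 0 + 3 + 4 + 7 + 2 + 9 + 3 = 91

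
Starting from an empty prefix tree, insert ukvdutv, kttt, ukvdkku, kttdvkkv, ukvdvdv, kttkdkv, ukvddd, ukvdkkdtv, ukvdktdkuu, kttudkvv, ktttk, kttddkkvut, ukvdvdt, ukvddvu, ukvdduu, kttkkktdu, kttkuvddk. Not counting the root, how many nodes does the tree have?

63

Insert word by word; a character creates a node only if that edge doesn't already exist:
  "ukvdutv" → 7 new (u, k, v, d, u, t, v)
  "kttt" → 4 new (k, t, t, t)
  "ukvdkku" → prefix "ukvd" already present; 3 new (k, k, u)
  "kttdvkkv" → prefix "ktt" already present; 5 new (d, v, k, k, v)
  "ukvdvdv" → prefix "ukvd" already present; 3 new (v, d, v)
  "kttkdkv" → prefix "ktt" already present; 4 new (k, d, k, v)
  "ukvddd" → prefix "ukvd" already present; 2 new (d, d)
  "ukvdkkdtv" → prefix "ukvdkk" already present; 3 new (d, t, v)
  "ukvdktdkuu" → prefix "ukvdk" already present; 5 new (t, d, k, u, u)
  "kttudkvv" → prefix "ktt" already present; 5 new (u, d, k, v, v)
  "ktttk" → prefix "kttt" already present; 1 new (k)
  "kttddkkvut" → prefix "kttd" already present; 6 new (d, k, k, v, u, t)
  "ukvdvdt" → prefix "ukvdvd" already present; 1 new (t)
  "ukvddvu" → prefix "ukvdd" already present; 2 new (v, u)
  "ukvdduu" → prefix "ukvdd" already present; 2 new (u, u)
  "kttkkktdu" → prefix "kttk" already present; 5 new (k, k, t, d, u)
  "kttkuvddk" → prefix "kttk" already present; 5 new (u, v, d, d, k)
Total nodes = 7 + 4 + 3 + 5 + 3 + 4 + 2 + 3 + 5 + 5 + 1 + 6 + 1 + 2 + 2 + 5 + 5 = 63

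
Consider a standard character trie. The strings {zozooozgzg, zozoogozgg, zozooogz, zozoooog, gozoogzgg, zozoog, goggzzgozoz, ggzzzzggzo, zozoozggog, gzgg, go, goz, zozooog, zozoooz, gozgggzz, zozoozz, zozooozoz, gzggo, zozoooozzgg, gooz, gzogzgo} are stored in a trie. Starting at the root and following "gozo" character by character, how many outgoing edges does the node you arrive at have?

1

Follow the path "gozo" to its node, then look at its outgoing edges.
Distinct next characters after "gozo": o.
That node has 1 child edge.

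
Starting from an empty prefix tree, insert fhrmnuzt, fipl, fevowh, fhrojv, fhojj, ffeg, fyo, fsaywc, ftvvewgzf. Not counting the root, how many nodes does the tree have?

Trace insertions, counting only characters that open a new branch:
  "fhrmnuzt" → 8 new (f, h, r, m, n, u, z, t)
  "fipl" → prefix "f" already present; 3 new (i, p, l)
  "fevowh" → prefix "f" already present; 5 new (e, v, o, w, h)
  "fhrojv" → prefix "fhr" already present; 3 new (o, j, v)
  "fhojj" → prefix "fh" already present; 3 new (o, j, j)
  "ffeg" → prefix "f" already present; 3 new (f, e, g)
  "fyo" → prefix "f" already present; 2 new (y, o)
  "fsaywc" → prefix "f" already present; 5 new (s, a, y, w, c)
  "ftvvewgzf" → prefix "f" already present; 8 new (t, v, v, e, w, g, z, f)
Total nodes = 8 + 3 + 5 + 3 + 3 + 3 + 2 + 5 + 8 = 40

40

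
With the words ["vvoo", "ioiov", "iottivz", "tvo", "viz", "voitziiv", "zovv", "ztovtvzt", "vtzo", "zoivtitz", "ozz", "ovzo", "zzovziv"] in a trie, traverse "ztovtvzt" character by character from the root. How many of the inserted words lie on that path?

1

Walk "ztovtvzt" from the root; an end-of-word marker is hit whenever a stored word is a prefix of "ztovtvzt".
Prefixes of the query that are stored words: "ztovtvzt"
Count: 1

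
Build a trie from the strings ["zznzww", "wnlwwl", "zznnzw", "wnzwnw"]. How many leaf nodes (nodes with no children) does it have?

A leaf is a node with no children — equivalently, the end of a word that is not a proper prefix of any other stored word.
Those words: "wnlwwl", "wnzwnw", "zznnzw", "zznzww"
Leaf count: 4

4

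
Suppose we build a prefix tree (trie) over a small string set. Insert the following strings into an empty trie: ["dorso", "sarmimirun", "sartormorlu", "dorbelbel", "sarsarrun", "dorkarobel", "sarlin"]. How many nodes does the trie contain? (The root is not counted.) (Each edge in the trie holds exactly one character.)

Insert word by word; a character creates a node only if that edge doesn't already exist:
  "dorso" → 5 new (d, o, r, s, o)
  "sarmimirun" → 10 new (s, a, r, m, i, m, i, r, u, n)
  "sartormorlu" → prefix "sar" already present; 8 new (t, o, r, m, o, r, l, u)
  "dorbelbel" → prefix "dor" already present; 6 new (b, e, l, b, e, l)
  "sarsarrun" → prefix "sar" already present; 6 new (s, a, r, r, u, n)
  "dorkarobel" → prefix "dor" already present; 7 new (k, a, r, o, b, e, l)
  "sarlin" → prefix "sar" already present; 3 new (l, i, n)
Total nodes = 5 + 10 + 8 + 6 + 6 + 7 + 3 = 45

45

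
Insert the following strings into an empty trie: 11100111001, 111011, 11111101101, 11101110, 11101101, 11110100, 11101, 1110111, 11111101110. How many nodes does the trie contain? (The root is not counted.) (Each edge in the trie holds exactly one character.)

31

Trie structure (* marks end of a word):
(root)
└─ 1
   └─ 1
      └─ 1
         ├─ 0
         │  ├─ 0
         │  │  └─ 1
         │  │     └─ 1
         │  │        └─ 1
         │  │           └─ 0
         │  │              └─ 0
         │  │                 └─ 1 *
         │  └─ 1 *
         │     └─ 1 *
         │        ├─ 0
         │        │  └─ 1 *
         │        └─ 1 *
         │           └─ 0 *
         └─ 1
            ├─ 0
            │  └─ 1
            │     └─ 0
            │        └─ 0 *
            └─ 1
               └─ 1
                  └─ 0
                     └─ 1
                        └─ 1
                           ├─ 0
                           │  └─ 1 *
                           └─ 1
                              └─ 0 *
Counting every labelled node above: 31.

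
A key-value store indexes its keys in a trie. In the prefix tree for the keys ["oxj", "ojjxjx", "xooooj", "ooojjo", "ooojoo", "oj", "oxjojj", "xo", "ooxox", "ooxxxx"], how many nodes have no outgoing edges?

7

Leaves are exactly the stored words that no other stored word extends.
Those words: "ojjxjx", "ooojjo", "ooojoo", "ooxox", "ooxxxx", "oxjojj", "xooooj"
Leaf count: 7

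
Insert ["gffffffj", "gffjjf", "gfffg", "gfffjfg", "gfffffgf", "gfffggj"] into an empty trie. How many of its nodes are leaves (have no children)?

5

A leaf is a node with no children — equivalently, the end of a word that is not a proper prefix of any other stored word.
Those words: "gffffffj", "gfffffgf", "gfffggj", "gfffjfg", "gffjjf"
Leaf count: 5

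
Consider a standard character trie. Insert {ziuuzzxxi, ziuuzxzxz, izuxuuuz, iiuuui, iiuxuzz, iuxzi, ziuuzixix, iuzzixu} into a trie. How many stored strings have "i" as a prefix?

Traverse to the node for "i", then collect every word in that subtree.
Words under "i": iiuuui, iiuxuzz, iuxzi, iuzzixu, izuxuuuz
Count: 5

5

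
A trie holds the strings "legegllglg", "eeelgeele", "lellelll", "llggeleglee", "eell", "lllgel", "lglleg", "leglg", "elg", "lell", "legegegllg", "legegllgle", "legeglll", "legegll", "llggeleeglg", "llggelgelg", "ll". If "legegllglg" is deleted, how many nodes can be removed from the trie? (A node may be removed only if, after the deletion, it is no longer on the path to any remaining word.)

1

After clearing the end-marker at "legegllglg", prune upward until reaching a node still needed by another word.
The suffix "g" (1 node) is used only by "legegllglg"; the node for "legegllgl" still has the child "e", so pruning stops there.
Nodes removed: 1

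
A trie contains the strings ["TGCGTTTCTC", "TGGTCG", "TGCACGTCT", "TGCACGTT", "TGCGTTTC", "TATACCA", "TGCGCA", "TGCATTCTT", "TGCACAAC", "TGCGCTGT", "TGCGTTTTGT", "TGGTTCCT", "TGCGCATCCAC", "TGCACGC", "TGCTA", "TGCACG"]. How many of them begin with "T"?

16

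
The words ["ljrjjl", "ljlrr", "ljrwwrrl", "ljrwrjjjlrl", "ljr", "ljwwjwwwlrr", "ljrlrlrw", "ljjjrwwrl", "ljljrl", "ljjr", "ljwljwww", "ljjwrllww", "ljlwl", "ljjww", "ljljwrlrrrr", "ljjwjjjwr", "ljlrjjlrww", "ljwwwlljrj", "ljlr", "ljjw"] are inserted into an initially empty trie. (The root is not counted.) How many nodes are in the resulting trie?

84

Count nodes per top-level branch (shared prefixes stored once):
  'l'-branch (ljjjrwwrl, ljjr, ljjw, ljjwjjjwr, ljjwrllww, ljjww, ljljrl, ljljwrlrrrr, ljlr, ljlrjjlrww, ljlrr, ljlwl, ljr, ljrjjl, ljrlrlrw, ljrwrjjjlrl, ljrwwrrl, ljwljwww, ljwwjwwwlrr, ljwwwlljrj): 84 nodes
Sum: 84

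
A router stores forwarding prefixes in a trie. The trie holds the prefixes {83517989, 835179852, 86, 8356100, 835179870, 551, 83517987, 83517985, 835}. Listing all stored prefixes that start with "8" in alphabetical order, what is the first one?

835

DFS of the "8" subtree visits, in order: "835", "83517985", "835179852", "83517987", "835179870", "83517989", "8356100", "86"
The 1st is 835.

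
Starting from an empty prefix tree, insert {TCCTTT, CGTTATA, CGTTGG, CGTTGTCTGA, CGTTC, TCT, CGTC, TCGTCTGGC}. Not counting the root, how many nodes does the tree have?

30

Trie structure (* marks end of a word):
(root)
├─ C
│  └─ G
│     └─ T
│        ├─ C *
│        └─ T
│           ├─ A
│           │  └─ T
│           │     └─ A *
│           ├─ C *
│           └─ G
│              ├─ G *
│              └─ T
│                 └─ C
│                    └─ T
│                       └─ G
│                          └─ A *
└─ T
   └─ C
      ├─ C
      │  └─ T
      │     └─ T
      │        └─ T *
      ├─ G
      │  └─ T
      │     └─ C
      │        └─ T
      │           └─ G
      │              └─ G
      │                 └─ C *
      └─ T *
Counting every labelled node above: 30.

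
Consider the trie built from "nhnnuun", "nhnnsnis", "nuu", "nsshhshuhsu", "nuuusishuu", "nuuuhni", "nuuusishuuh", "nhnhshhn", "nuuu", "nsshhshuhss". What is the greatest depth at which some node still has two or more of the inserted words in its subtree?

10

Look for the deepest trie node that still has at least two words in its subtree.
"nsshhshuhss" and "nsshhshuhsu" agree on "nsshhshuhs" (10 characters) before diverging; nothing deeper is shared.
Longest shared-prefix length: 10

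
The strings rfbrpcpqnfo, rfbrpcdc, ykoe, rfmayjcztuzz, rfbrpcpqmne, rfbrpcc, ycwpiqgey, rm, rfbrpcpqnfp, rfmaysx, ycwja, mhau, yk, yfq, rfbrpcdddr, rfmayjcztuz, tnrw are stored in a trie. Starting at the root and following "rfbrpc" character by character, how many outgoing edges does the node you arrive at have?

3

Walk "rfbrpc" from the root, arriving at one node.
Characters that immediately follow "rfbrpc" among the stored strings: {c, d, p}.
That node has 3 child edges.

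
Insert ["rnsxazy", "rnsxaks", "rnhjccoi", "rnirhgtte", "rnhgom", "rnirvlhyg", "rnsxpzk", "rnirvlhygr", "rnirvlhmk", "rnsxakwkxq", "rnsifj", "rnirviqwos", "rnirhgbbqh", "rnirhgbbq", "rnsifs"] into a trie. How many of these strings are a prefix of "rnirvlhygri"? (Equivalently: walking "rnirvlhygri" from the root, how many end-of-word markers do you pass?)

2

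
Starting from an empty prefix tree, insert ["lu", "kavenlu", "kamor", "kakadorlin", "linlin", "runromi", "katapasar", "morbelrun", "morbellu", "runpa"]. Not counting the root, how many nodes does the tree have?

Trace insertions, counting only characters that open a new branch:
  "lu" → 2 new (l, u)
  "kavenlu" → 7 new (k, a, v, e, n, l, u)
  "kamor" → prefix "ka" already present; 3 new (m, o, r)
  "kakadorlin" → prefix "ka" already present; 8 new (k, a, d, o, r, l, i, n)
  "linlin" → prefix "l" already present; 5 new (i, n, l, i, n)
  "runromi" → 7 new (r, u, n, r, o, m, i)
  "katapasar" → prefix "ka" already present; 7 new (t, a, p, a, s, a, r)
  "morbelrun" → 9 new (m, o, r, b, e, l, r, u, n)
  "morbellu" → prefix "morbel" already present; 2 new (l, u)
  "runpa" → prefix "run" already present; 2 new (p, a)
Total nodes = 2 + 7 + 3 + 8 + 5 + 7 + 7 + 9 + 2 + 2 = 52

52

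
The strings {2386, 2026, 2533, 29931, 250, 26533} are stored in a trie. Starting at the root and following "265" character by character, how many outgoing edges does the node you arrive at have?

1

Follow the path "265" to its node, then look at its outgoing edges.
Distinct next characters after "265": 3.
That node has 1 child edge.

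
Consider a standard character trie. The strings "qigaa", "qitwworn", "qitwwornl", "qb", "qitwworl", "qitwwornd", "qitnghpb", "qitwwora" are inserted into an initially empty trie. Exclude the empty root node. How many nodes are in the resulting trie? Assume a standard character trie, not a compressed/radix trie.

Trace insertions, counting only characters that open a new branch:
  "qigaa" → 5 new (q, i, g, a, a)
  "qitwworn" → prefix "qi" already present; 6 new (t, w, w, o, r, n)
  "qitwwornl" → prefix "qitwworn" already present; 1 new (l)
  "qb" → prefix "q" already present; 1 new (b)
  "qitwworl" → prefix "qitwwor" already present; 1 new (l)
  "qitwwornd" → prefix "qitwworn" already present; 1 new (d)
  "qitnghpb" → prefix "qit" already present; 5 new (n, g, h, p, b)
  "qitwwora" → prefix "qitwwor" already present; 1 new (a)
Total nodes = 5 + 6 + 1 + 1 + 1 + 1 + 5 + 1 = 21

21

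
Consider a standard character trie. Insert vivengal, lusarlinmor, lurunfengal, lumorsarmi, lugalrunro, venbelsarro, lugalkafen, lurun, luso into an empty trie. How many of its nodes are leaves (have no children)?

8

Leaves are exactly the stored words that no other stored word extends.
Those words: "lugalkafen", "lugalrunro", "lumorsarmi", "lurunfengal", "lusarlinmor", "luso", "venbelsarro", "vivengal"
Leaf count: 8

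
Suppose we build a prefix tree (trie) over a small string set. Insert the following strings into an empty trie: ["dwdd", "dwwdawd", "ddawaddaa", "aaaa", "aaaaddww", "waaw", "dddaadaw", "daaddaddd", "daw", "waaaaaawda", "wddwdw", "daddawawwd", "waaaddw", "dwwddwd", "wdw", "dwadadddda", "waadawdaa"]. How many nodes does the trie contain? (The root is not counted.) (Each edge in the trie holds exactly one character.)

85

For each word, the new-node count is its length minus the longest prefix already in the trie:
  "dwdd" → 4 new (d, w, d, d)
  "dwwdawd" → prefix "dw" already present; 5 new (w, d, a, w, d)
  "ddawaddaa" → prefix "d" already present; 8 new (d, a, w, a, d, d, a, a)
  "aaaa" → 4 new (a, a, a, a)
  "aaaaddww" → prefix "aaaa" already present; 4 new (d, d, w, w)
  "waaw" → 4 new (w, a, a, w)
  "dddaadaw" → prefix "dd" already present; 6 new (d, a, a, d, a, w)
  "daaddaddd" → prefix "d" already present; 8 new (a, a, d, d, a, d, d, d)
  "daw" → prefix "da" already present; 1 new (w)
  "waaaaaawda" → prefix "waa" already present; 7 new (a, a, a, a, w, d, a)
  "wddwdw" → prefix "w" already present; 5 new (d, d, w, d, w)
  "daddawawwd" → prefix "da" already present; 8 new (d, d, a, w, a, w, w, d)
  "waaaddw" → prefix "waaa" already present; 3 new (d, d, w)
  "dwwddwd" → prefix "dwwd" already present; 3 new (d, w, d)
  "wdw" → prefix "wd" already present; 1 new (w)
  "dwadadddda" → prefix "dw" already present; 8 new (a, d, a, d, d, d, d, a)
  "waadawdaa" → prefix "waa" already present; 6 new (d, a, w, d, a, a)
Total nodes = 4 + 5 + 8 + 4 + 4 + 4 + 6 + 8 + 1 + 7 + 5 + 8 + 3 + 3 + 1 + 8 + 6 = 85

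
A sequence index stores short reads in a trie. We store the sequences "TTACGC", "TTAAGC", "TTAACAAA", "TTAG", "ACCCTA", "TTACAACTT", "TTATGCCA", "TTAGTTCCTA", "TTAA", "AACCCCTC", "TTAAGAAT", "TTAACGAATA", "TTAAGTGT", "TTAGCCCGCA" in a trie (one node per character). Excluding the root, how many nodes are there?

Trace insertions, counting only characters that open a new branch:
  "TTACGC" → 6 new (T, T, A, C, G, C)
  "TTAAGC" → prefix "TTA" already present; 3 new (A, G, C)
  "TTAACAAA" → prefix "TTAA" already present; 4 new (C, A, A, A)
  "TTAG" → prefix "TTA" already present; 1 new (G)
  "ACCCTA" → 6 new (A, C, C, C, T, A)
  "TTACAACTT" → prefix "TTAC" already present; 5 new (A, A, C, T, T)
  "TTATGCCA" → prefix "TTA" already present; 5 new (T, G, C, C, A)
  "TTAGTTCCTA" → prefix "TTAG" already present; 6 new (T, T, C, C, T, A)
  "TTAA" → prefix "TTAA" already present; 0 new (none)
  "AACCCCTC" → prefix "A" already present; 7 new (A, C, C, C, C, T, C)
  "TTAAGAAT" → prefix "TTAAG" already present; 3 new (A, A, T)
  "TTAACGAATA" → prefix "TTAAC" already present; 5 new (G, A, A, T, A)
  "TTAAGTGT" → prefix "TTAAG" already present; 3 new (T, G, T)
  "TTAGCCCGCA" → prefix "TTAG" already present; 6 new (C, C, C, G, C, A)
Total nodes = 6 + 3 + 4 + 1 + 6 + 5 + 5 + 6 + 0 + 7 + 3 + 5 + 3 + 6 = 60

60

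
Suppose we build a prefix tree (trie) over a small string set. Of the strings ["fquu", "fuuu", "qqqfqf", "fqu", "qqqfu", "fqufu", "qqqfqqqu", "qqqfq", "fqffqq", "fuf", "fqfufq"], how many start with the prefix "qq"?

Traverse to the node for "qq", then collect every word in that subtree.
Words under "qq": qqqfq, qqqfqf, qqqfqqqu, qqqfu
Count: 4

4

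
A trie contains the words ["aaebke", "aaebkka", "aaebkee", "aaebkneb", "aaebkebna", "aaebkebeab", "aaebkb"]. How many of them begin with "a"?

7

Walk to "a"; the words in its subtree are exactly those with that prefix.
Words under "a": aaebkb, aaebke, aaebkebeab, aaebkebna, aaebkee, aaebkka, aaebkneb
Count: 7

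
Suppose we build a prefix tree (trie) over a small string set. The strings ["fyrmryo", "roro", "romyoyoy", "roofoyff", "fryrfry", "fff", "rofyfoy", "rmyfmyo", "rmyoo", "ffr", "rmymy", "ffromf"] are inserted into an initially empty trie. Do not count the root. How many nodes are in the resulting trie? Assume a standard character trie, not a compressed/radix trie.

50

For each word, the new-node count is its length minus the longest prefix already in the trie:
  "fyrmryo" → 7 new (f, y, r, m, r, y, o)
  "roro" → 4 new (r, o, r, o)
  "romyoyoy" → prefix "ro" already present; 6 new (m, y, o, y, o, y)
  "roofoyff" → prefix "ro" already present; 6 new (o, f, o, y, f, f)
  "fryrfry" → prefix "f" already present; 6 new (r, y, r, f, r, y)
  "fff" → prefix "f" already present; 2 new (f, f)
  "rofyfoy" → prefix "ro" already present; 5 new (f, y, f, o, y)
  "rmyfmyo" → prefix "r" already present; 6 new (m, y, f, m, y, o)
  "rmyoo" → prefix "rmy" already present; 2 new (o, o)
  "ffr" → prefix "ff" already present; 1 new (r)
  "rmymy" → prefix "rmy" already present; 2 new (m, y)
  "ffromf" → prefix "ffr" already present; 3 new (o, m, f)
Total nodes = 7 + 4 + 6 + 6 + 6 + 2 + 5 + 6 + 2 + 1 + 2 + 3 = 50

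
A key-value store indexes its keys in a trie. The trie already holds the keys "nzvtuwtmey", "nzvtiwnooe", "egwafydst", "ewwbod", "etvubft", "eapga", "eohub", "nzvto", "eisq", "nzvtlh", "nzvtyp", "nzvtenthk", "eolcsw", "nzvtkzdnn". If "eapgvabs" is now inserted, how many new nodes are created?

4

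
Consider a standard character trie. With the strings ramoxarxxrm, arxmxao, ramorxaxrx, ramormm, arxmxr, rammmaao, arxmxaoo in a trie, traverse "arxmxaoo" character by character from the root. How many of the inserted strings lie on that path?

Traverse "arxmxaoo" character by character; count nodes along the way that are marked as word ends.
Prefixes of the query that are stored words: "arxmxao", "arxmxaoo"
Count: 2

2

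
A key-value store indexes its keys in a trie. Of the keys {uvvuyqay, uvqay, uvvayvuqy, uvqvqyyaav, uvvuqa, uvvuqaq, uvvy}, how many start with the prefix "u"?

7

Filter for entries beginning with "u":
Words under "u": uvqay, uvqvqyyaav, uvvayvuqy, uvvuqa, uvvuqaq, uvvuyqay, uvvy
Count: 7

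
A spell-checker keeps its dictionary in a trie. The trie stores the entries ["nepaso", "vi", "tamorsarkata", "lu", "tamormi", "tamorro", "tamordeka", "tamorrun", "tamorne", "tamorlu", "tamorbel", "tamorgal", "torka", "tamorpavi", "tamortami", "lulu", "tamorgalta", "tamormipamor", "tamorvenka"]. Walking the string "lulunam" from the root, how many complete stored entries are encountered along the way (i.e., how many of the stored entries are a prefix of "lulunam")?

Check each prefix of "lulunam" against the stored set — each match is an end-marker on the path.
Prefixes of the query that are stored words: "lu", "lulu"
Count: 2

2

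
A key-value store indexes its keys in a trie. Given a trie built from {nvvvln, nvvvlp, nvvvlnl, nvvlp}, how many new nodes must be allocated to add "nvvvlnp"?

1

"nvvvln" is already a path in the trie; the remaining "p" must be added.
New nodes needed: |"nvvvlnp"| − 6 = 7 − 6 = 1.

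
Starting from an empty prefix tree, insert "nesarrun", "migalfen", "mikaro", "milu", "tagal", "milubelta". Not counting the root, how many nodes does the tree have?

For each word, the new-node count is its length minus the longest prefix already in the trie:
  "nesarrun" → 8 new (n, e, s, a, r, r, u, n)
  "migalfen" → 8 new (m, i, g, a, l, f, e, n)
  "mikaro" → prefix "mi" already present; 4 new (k, a, r, o)
  "milu" → prefix "mi" already present; 2 new (l, u)
  "tagal" → 5 new (t, a, g, a, l)
  "milubelta" → prefix "milu" already present; 5 new (b, e, l, t, a)
Total nodes = 8 + 8 + 4 + 2 + 5 + 5 = 32

32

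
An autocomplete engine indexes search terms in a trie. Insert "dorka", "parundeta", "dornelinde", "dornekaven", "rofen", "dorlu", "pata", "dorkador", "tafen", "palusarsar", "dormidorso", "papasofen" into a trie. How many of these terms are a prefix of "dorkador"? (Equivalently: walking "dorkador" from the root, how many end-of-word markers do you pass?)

2

Traverse "dorkador" character by character; count nodes along the way that are marked as word ends.
Prefixes of the query that are stored words: "dorka", "dorkador"
Count: 2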